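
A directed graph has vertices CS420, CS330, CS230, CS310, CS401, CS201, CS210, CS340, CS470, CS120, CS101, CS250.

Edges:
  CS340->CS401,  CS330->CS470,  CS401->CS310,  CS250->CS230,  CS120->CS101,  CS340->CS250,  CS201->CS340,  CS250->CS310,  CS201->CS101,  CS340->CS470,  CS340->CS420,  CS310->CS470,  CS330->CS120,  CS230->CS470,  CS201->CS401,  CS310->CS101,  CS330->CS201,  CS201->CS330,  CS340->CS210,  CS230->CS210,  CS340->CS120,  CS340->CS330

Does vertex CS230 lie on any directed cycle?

CS230 lies on a cycle iff there is a path from CS230 back to itself.
Exploring from CS230, it never reaches itself; equivalently, its strongly connected component is a singleton.

No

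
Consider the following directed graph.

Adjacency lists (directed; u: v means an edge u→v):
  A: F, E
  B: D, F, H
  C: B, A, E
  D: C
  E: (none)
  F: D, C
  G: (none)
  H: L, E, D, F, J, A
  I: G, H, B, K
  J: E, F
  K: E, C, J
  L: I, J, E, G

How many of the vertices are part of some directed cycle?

10

A vertex is on a directed cycle iff it belongs to a strongly connected component of size ≥ 2 (or has a self-loop).
The vertices on cycles are {A, B, C, D, F, H, I, J, K, L} — 10 in total.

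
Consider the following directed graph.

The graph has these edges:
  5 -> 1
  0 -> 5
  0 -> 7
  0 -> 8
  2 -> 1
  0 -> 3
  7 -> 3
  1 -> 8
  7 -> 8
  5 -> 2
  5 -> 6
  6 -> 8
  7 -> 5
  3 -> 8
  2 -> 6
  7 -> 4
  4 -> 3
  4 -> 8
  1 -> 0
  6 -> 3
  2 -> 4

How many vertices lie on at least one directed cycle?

A vertex is on a directed cycle iff it belongs to a strongly connected component of size ≥ 2 (or has a self-loop).
The vertices on cycles are {0, 1, 2, 5, 7} — 5 in total.

5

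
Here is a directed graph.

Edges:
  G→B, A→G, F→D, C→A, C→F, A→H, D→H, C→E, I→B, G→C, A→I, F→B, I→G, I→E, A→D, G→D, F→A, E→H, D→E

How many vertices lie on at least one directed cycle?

A vertex is on a directed cycle iff it belongs to a strongly connected component of size ≥ 2 (or has a self-loop).
The vertices on cycles are {A, C, F, G, I} — 5 in total.

5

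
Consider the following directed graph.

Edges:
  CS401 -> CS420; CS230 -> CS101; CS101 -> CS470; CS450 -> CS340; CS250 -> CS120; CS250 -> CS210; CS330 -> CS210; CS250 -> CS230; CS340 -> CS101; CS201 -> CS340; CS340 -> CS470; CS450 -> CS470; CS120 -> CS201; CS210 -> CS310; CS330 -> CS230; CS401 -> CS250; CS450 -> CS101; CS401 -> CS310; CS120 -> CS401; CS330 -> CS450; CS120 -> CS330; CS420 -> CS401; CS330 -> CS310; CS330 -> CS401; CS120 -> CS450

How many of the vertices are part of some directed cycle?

A vertex is on a directed cycle iff it belongs to a strongly connected component of size ≥ 2 (or has a self-loop).
The vertices on cycles are {CS120, CS250, CS330, CS401, CS420} — 5 in total.

5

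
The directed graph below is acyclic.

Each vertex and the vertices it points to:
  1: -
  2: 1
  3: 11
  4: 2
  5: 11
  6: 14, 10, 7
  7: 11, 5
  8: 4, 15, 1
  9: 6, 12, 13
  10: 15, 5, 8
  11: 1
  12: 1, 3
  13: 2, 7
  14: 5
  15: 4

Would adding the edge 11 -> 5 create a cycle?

Yes

Adding 11→5 creates a cycle iff 5 can already reach 11.
Path from 5: 5 → 11.
So 5 → … → 11 → 5 is a cycle.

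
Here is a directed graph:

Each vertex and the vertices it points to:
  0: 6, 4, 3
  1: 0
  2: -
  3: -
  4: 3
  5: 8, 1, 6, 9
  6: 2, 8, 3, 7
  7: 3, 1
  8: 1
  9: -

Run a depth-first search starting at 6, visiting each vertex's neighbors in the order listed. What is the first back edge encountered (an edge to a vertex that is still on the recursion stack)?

0→6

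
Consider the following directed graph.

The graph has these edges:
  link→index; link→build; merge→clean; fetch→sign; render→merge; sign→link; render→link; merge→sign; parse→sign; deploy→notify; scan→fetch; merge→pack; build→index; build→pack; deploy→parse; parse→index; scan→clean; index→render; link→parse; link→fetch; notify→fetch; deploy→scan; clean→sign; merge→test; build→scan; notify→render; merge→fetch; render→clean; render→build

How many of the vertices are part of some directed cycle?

10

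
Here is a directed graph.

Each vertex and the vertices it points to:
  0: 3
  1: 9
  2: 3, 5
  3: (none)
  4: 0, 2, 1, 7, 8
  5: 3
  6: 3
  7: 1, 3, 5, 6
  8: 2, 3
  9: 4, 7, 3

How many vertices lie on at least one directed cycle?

A vertex is on a directed cycle iff it belongs to a strongly connected component of size ≥ 2 (or has a self-loop).
The vertices on cycles are {1, 4, 7, 9} — 4 in total.

4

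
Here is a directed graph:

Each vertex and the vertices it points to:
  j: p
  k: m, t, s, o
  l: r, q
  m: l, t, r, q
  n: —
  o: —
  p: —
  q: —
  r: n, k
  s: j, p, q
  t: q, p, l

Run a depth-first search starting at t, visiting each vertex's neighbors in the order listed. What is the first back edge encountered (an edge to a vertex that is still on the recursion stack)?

DFS from t (visiting each vertex's neighbors in the order listed); mark gray on enter, black on exit:
t gray
  q gray
  q black
  p gray
  p black
  l gray
    r gray
      n gray
      n black
      k gray
        m gray
          m→l: l is gray → back edge
First back edge: m → l.

m->l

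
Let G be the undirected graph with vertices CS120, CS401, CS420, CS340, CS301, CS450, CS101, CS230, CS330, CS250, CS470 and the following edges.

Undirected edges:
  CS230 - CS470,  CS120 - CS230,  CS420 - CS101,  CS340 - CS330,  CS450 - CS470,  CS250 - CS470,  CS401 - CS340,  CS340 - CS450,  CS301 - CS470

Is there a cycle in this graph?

No

DFS, tracking each vertex's parent; an edge to a visited non-parent vertex closes a cycle.
Start from CS101:
visit CS101 (parent –)
  visit CS420 (parent CS101)
    CS420–CS101: parent, skip
visit CS120 (parent –)
  visit CS230 (parent CS120)
    visit CS470 (parent CS230)
      CS470–CS230: parent, skip
      visit CS450 (parent CS470)
        CS450–CS470: parent, skip
        visit CS340 (parent CS450)
          visit CS401 (parent CS340)
            CS401–CS340: parent, skip
          CS340–CS450: parent, skip
          visit CS330 (parent CS340)
            CS330–CS340: parent, skip
      visit CS250 (parent CS470)
        CS250–CS470: parent, skip
      visit CS301 (parent CS470)
        CS301–CS470: parent, skip
    CS230–CS120: parent, skip
No non-parent visited neighbor found — the graph is a forest.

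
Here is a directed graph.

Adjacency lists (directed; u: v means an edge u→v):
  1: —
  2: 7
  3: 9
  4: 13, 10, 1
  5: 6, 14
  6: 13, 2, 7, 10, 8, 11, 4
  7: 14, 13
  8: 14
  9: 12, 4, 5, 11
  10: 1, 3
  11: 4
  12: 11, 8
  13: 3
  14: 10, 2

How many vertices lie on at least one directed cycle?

13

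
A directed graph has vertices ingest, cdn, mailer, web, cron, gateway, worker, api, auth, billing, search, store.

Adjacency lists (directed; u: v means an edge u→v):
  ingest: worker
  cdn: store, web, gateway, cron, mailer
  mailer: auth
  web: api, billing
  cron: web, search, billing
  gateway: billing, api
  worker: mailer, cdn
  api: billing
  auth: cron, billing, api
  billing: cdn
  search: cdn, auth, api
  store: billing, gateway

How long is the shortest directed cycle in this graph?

3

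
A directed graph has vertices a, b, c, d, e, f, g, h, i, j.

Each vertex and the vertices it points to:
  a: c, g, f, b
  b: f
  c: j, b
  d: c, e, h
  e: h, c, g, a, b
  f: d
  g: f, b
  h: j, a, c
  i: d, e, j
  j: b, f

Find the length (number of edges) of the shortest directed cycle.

4

For each vertex v, BFS finds the shortest path from v back to v.
The shortest such closed walk is d → c → j → f → d, length 4.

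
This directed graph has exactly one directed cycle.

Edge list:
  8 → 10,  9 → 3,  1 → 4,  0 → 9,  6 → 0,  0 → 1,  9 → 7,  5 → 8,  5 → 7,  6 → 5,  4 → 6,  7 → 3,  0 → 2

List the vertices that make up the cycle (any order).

DFS with gray/black marking from 6:
6 gray
  5 gray
    7 gray
      3 gray
      3 black
    7 black
    8 gray
      10 gray
      10 black
    8 black
  5 black
  0 gray
    2 gray
    2 black
    9 gray
      9→7: 7 black — skip
      9→3: 3 black — skip
    9 black
    1 gray
      4 gray
        4→6: 6 is gray → back edge
Back edge closes the cycle 6 → 0 → 1 → 4 → 6; its vertices are {0, 1, 4, 6}.

0, 1, 4, 6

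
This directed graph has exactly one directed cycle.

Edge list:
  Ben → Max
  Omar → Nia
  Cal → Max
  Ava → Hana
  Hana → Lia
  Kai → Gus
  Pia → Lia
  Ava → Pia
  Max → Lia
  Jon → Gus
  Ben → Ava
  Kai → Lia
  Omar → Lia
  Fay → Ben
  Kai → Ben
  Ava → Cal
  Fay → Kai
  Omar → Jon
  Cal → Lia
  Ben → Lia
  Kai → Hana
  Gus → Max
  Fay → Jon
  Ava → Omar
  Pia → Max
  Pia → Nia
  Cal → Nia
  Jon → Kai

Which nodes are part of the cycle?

Ava, Ben, Jon, Kai, Omar

DFS with gray/black marking from Kai:
Kai gray
  Hana gray
    Lia gray
    Lia black
  Hana black
  Kai→Lia: Lia black — skip
  Ben gray
    Max gray
      Max→Lia: Lia black — skip
    Max black
    Ben→Lia: Lia black — skip
    Ava gray
      Pia gray
        Pia→Max: Max black — skip
        Pia→Lia: Lia black — skip
        Nia gray
        Nia black
      Pia black
      Omar gray
        Omar→Nia: Nia black — skip
        Jon gray
          Jon→Kai: Kai is gray → back edge
Back edge closes the cycle Kai → Ben → Ava → Omar → Jon → Kai; its vertices are {Ava, Ben, Jon, Kai, Omar}.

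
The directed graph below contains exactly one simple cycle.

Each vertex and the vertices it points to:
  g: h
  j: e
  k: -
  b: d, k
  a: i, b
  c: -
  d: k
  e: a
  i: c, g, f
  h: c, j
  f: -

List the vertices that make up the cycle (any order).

DFS with gray/black marking from a:
a gray
  i gray
    c gray
    c black
    g gray
      h gray
        h→c: c black — skip
        j gray
          e gray
            e→a: a is gray → back edge
Back edge closes the cycle a → i → g → h → j → e → a; its vertices are {a, e, g, h, i, j}.

a, e, g, h, i, j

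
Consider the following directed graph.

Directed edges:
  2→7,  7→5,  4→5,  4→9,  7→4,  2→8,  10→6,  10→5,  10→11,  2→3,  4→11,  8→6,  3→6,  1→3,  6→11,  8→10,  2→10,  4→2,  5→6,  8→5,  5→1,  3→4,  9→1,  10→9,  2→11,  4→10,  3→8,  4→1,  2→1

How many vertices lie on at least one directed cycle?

9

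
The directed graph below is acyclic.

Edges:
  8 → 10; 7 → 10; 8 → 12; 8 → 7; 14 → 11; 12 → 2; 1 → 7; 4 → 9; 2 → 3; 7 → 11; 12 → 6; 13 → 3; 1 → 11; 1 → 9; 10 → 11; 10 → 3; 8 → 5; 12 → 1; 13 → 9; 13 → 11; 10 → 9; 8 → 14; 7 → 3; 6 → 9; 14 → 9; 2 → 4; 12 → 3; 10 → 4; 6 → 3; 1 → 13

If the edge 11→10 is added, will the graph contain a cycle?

Yes

Adding 11→10 creates a cycle iff 10 can already reach 11.
Path from 10: 10 → 11.
So 10 → … → 11 → 10 is a cycle.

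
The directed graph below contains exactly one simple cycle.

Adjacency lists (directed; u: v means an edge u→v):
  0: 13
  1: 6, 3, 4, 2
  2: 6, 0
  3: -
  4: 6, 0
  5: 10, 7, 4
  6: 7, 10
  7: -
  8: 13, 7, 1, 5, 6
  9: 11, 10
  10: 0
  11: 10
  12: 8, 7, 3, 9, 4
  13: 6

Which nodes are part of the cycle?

0, 6, 10, 13

DFS with gray/black marking from 13:
13 gray
  6 gray
    7 gray
    7 black
    10 gray
      0 gray
        0→13: 13 is gray → back edge
Back edge closes the cycle 13 → 6 → 10 → 0 → 13; its vertices are {0, 6, 10, 13}.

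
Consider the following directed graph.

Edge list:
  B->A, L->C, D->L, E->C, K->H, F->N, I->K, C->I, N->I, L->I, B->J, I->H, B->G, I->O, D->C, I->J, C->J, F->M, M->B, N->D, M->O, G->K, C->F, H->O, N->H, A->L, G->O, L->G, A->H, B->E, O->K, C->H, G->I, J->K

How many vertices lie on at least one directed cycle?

12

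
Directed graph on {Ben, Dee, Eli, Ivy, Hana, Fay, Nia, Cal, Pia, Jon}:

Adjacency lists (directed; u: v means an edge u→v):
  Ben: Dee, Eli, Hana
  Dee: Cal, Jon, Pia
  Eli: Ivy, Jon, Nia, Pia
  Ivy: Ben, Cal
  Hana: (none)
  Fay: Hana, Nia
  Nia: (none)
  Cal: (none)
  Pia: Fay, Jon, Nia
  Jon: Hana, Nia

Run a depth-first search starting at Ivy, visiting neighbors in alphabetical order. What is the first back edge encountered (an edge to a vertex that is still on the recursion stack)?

Eli→Ivy

DFS from Ivy (visiting neighbors in alphabetical order); mark gray on enter, black on exit:
Ivy gray
  Ben gray
    Dee gray
      Cal gray
      Cal black
      Jon gray
        Hana gray
        Hana black
        Nia gray
        Nia black
      Jon black
      Pia gray
        Fay gray
          Fay→Hana: Hana black — skip
          Fay→Nia: Nia black — skip
        Fay black
        Pia→Jon: Jon black — skip
        Pia→Nia: Nia black — skip
      Pia black
    Dee black
    Eli gray
      Eli→Ivy: Ivy is gray → back edge
First back edge: Eli → Ivy.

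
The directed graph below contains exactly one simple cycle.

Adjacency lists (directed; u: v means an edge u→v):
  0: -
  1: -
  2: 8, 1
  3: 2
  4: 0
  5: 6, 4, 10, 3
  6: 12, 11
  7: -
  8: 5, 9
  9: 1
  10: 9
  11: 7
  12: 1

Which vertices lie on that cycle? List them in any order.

2, 3, 5, 8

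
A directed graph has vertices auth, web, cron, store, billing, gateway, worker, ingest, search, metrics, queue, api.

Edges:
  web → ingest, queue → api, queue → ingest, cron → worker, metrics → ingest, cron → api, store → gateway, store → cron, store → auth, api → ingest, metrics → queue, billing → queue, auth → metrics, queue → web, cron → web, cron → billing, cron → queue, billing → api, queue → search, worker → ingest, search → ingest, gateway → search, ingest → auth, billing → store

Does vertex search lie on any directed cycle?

Yes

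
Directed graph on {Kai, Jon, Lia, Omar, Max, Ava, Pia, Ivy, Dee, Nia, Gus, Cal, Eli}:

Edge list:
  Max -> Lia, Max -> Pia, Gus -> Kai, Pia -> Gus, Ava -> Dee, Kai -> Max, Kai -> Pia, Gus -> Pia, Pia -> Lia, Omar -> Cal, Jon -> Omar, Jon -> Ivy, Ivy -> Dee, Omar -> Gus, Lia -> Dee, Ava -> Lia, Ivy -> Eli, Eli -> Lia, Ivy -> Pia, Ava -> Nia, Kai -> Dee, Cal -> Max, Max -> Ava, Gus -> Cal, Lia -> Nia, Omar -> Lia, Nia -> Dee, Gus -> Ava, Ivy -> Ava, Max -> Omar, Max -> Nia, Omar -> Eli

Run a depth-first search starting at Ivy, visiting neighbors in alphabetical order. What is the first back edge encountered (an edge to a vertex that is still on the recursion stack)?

DFS from Ivy (visiting neighbors in alphabetical order); mark gray on enter, black on exit:
Ivy gray
  Ava gray
    Dee gray
    Dee black
    Lia gray
      Lia→Dee: Dee black — skip
      Nia gray
        Nia→Dee: Dee black — skip
      Nia black
    Lia black
    Ava→Nia: Nia black — skip
  Ava black
  Ivy→Dee: Dee black — skip
  Eli gray
    Eli→Lia: Lia black — skip
  Eli black
  Pia gray
    Gus gray
      Gus→Ava: Ava black — skip
      Cal gray
        Max gray
          Max→Ava: Ava black — skip
          Max→Lia: Lia black — skip
          Max→Nia: Nia black — skip
          Omar gray
            Omar→Cal: Cal is gray → back edge
First back edge: Omar → Cal.

Omar->Cal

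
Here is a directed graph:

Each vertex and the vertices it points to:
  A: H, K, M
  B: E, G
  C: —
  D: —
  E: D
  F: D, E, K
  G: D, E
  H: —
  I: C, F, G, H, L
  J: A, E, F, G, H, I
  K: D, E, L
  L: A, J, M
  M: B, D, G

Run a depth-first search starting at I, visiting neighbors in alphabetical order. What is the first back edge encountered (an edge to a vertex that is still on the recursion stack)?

DFS from I (visiting neighbors in alphabetical order); mark gray on enter, black on exit:
I gray
  C gray
  C black
  F gray
    D gray
    D black
    E gray
      E→D: D black — skip
    E black
    K gray
      K→D: D black — skip
      K→E: E black — skip
      L gray
        A gray
          H gray
          H black
          A→K: K is gray → back edge
First back edge: A → K.

A→K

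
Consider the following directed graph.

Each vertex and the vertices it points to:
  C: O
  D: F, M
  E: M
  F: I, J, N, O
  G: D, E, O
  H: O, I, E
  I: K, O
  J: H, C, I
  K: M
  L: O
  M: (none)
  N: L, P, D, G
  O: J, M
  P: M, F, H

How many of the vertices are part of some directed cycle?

10

A vertex is on a directed cycle iff it belongs to a strongly connected component of size ≥ 2 (or has a self-loop).
The vertices on cycles are {C, D, F, G, H, I, J, N, O, P} — 10 in total.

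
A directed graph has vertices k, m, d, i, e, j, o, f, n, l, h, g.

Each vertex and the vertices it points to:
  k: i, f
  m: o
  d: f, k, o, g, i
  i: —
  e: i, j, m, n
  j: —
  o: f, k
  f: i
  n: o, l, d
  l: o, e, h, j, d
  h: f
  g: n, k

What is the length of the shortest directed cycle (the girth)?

3

For each vertex v, BFS finds the shortest path from v back to v.
The shortest such closed walk is l → e → n → l, length 3.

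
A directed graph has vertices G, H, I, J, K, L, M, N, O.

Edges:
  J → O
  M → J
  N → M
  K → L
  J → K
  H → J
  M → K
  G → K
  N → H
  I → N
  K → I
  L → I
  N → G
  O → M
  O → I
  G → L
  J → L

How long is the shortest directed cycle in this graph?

3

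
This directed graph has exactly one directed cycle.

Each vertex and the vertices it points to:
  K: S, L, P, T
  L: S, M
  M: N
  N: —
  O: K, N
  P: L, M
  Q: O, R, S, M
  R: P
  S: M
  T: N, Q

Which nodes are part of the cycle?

DFS with gray/black marking from Q:
Q gray
  O gray
    K gray
      S gray
        M gray
          N gray
          N black
        M black
      S black
      L gray
        L→S: S black — skip
        L→M: M black — skip
      L black
      P gray
        P→L: L black — skip
        P→M: M black — skip
      P black
      T gray
        T→N: N black — skip
        T→Q: Q is gray → back edge
Back edge closes the cycle Q → O → K → T → Q; its vertices are {K, O, Q, T}.

K, O, Q, T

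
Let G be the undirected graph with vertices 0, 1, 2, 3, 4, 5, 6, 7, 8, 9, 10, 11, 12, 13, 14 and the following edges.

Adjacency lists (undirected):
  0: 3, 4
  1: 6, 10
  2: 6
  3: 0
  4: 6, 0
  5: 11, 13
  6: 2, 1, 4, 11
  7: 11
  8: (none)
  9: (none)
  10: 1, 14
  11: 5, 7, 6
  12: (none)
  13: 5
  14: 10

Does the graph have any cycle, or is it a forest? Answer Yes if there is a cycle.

DFS, tracking each vertex's parent; an edge to a visited non-parent vertex closes a cycle.
Start from 2:
visit 2 (parent –)
  visit 6 (parent 2)
    6–2: parent, skip
    visit 1 (parent 6)
      1–6: parent, skip
      visit 10 (parent 1)
        10–1: parent, skip
        visit 14 (parent 10)
          14–10: parent, skip
    visit 4 (parent 6)
      4–6: parent, skip
      visit 0 (parent 4)
        visit 3 (parent 0)
          3–0: parent, skip
        0–4: parent, skip
    visit 11 (parent 6)
      visit 5 (parent 11)
        5–11: parent, skip
        visit 13 (parent 5)
          13–5: parent, skip
      visit 7 (parent 11)
        7–11: parent, skip
      11–6: parent, skip
visit 8 (parent –)
visit 9 (parent –)
visit 12 (parent –)
No non-parent visited neighbor found — the graph is a forest.

No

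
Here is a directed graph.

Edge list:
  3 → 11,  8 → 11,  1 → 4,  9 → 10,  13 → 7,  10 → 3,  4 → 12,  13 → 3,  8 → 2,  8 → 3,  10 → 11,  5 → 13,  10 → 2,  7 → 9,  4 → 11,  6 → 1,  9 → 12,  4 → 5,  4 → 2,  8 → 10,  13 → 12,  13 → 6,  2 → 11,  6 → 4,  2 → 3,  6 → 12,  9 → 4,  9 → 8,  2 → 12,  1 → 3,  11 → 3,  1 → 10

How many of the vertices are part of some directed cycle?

9

A vertex is on a directed cycle iff it belongs to a strongly connected component of size ≥ 2 (or has a self-loop).
The vertices on cycles are {1, 3, 4, 5, 6, 7, 9, 11, 13} — 9 in total.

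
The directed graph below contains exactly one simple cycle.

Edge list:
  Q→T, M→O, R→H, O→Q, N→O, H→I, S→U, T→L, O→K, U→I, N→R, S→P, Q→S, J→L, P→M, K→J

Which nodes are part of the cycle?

M, O, P, Q, S

DFS with gray/black marking from O:
O gray
  Q gray
    T gray
      L gray
      L black
    T black
    S gray
      P gray
        M gray
          M→O: O is gray → back edge
Back edge closes the cycle O → Q → S → P → M → O; its vertices are {M, O, P, Q, S}.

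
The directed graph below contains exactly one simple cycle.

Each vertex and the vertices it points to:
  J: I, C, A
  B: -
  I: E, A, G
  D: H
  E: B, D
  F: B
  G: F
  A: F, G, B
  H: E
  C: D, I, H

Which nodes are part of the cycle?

DFS with gray/black marking from D:
D gray
  H gray
    E gray
      B gray
      B black
      E→D: D is gray → back edge
Back edge closes the cycle D → H → E → D; its vertices are {D, E, H}.

D, E, H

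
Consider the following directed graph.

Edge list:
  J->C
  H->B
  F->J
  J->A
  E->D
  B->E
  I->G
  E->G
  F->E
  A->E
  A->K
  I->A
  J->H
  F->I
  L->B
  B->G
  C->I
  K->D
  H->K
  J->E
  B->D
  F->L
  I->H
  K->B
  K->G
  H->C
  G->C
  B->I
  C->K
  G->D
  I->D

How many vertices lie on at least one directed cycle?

8

A vertex is on a directed cycle iff it belongs to a strongly connected component of size ≥ 2 (or has a self-loop).
The vertices on cycles are {A, B, C, E, G, H, I, K} — 8 in total.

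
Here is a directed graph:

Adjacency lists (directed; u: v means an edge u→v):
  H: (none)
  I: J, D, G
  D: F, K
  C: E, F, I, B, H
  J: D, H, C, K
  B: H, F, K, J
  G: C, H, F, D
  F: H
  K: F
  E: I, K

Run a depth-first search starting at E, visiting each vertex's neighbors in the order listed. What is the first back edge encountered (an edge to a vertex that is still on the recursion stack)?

C→E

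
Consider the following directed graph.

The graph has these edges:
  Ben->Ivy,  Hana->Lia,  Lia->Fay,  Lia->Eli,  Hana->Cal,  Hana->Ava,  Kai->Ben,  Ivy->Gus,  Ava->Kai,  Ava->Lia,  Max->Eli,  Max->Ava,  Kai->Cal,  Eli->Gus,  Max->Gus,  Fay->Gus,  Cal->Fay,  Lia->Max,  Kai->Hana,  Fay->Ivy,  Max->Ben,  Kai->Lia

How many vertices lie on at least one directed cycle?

5

A vertex is on a directed cycle iff it belongs to a strongly connected component of size ≥ 2 (or has a self-loop).
The vertices on cycles are {Ava, Kai, Lia, Max, Hana} — 5 in total.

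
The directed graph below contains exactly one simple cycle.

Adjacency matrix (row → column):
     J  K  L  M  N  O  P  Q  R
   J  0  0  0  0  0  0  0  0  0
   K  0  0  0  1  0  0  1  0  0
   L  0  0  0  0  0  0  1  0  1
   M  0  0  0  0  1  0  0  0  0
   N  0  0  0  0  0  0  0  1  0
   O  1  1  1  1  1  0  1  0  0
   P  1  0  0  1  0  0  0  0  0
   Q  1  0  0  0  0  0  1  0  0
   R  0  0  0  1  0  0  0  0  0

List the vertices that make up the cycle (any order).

DFS with gray/black marking from N:
N gray
  Q gray
    J gray
    J black
    P gray
      M gray
        M→N: N is gray → back edge
Back edge closes the cycle N → Q → P → M → N; its vertices are {M, N, P, Q}.

M, N, P, Q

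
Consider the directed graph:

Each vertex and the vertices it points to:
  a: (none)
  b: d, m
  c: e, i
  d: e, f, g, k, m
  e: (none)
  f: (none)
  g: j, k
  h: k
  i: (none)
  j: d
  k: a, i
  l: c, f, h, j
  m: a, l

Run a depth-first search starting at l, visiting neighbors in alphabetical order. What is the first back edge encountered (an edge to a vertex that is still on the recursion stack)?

g→j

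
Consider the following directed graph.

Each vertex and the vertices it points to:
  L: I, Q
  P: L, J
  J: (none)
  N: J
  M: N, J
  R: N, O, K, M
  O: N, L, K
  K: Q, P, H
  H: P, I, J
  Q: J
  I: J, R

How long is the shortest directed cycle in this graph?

For each vertex v, BFS finds the shortest path from v back to v.
The shortest such closed walk is R → K → H → I → R, length 4.

4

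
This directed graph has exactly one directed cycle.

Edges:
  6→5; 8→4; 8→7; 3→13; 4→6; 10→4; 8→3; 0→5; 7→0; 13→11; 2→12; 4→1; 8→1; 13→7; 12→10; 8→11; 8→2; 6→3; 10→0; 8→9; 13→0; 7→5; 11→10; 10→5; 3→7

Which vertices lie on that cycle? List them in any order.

DFS with gray/black marking from 4:
4 gray
  6 gray
    5 gray
    5 black
    3 gray
      7 gray
        7→5: 5 black — skip
        0 gray
          0→5: 5 black — skip
        0 black
      7 black
      13 gray
        13→0: 0 black — skip
        13→7: 7 black — skip
        11 gray
          10 gray
            10→5: 5 black — skip
            10→0: 0 black — skip
            10→4: 4 is gray → back edge
Back edge closes the cycle 4 → 6 → 3 → 13 → 11 → 10 → 4; its vertices are {3, 4, 6, 10, 11, 13}.

3, 4, 6, 10, 11, 13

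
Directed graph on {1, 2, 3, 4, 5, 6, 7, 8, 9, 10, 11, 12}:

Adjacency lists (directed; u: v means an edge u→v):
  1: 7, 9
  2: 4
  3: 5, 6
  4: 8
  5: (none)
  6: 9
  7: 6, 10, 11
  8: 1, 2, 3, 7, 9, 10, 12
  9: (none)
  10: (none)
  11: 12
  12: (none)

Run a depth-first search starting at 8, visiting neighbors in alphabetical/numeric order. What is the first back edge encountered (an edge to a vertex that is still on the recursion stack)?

DFS from 8 (visiting neighbors in alphabetical/numeric order); mark gray on enter, black on exit:
8 gray
  1 gray
    7 gray
      6 gray
        9 gray
        9 black
      6 black
      10 gray
      10 black
      11 gray
        12 gray
        12 black
      11 black
    7 black
    1→9: 9 black — skip
  1 black
  2 gray
    4 gray
      4→8: 8 is gray → back edge
First back edge: 4 → 8.

4->8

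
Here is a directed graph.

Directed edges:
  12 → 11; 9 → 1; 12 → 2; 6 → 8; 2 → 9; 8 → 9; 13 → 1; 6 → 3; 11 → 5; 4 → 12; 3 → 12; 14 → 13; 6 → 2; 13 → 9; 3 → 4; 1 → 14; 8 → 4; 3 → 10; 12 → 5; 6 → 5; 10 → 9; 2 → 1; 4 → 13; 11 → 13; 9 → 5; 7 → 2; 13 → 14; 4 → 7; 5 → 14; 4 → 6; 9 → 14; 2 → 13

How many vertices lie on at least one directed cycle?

A vertex is on a directed cycle iff it belongs to a strongly connected component of size ≥ 2 (or has a self-loop).
The vertices on cycles are {1, 3, 4, 5, 6, 8, 9, 13, 14} — 9 in total.

9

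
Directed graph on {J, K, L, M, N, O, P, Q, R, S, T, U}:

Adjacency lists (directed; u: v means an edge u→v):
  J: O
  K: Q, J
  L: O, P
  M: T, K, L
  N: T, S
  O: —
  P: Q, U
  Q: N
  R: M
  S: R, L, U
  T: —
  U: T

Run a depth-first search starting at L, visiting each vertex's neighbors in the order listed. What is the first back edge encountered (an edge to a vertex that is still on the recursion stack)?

K→Q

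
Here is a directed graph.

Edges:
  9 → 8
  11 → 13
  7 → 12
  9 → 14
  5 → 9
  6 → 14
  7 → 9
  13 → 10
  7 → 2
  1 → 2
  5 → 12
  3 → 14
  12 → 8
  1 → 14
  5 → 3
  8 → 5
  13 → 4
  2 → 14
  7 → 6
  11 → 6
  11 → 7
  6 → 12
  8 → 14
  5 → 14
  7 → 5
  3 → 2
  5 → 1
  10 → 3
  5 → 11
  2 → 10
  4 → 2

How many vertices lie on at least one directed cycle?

A vertex is on a directed cycle iff it belongs to a strongly connected component of size ≥ 2 (or has a self-loop).
The vertices on cycles are {2, 3, 5, 6, 7, 8, 9, 10, 11, 12} — 10 in total.

10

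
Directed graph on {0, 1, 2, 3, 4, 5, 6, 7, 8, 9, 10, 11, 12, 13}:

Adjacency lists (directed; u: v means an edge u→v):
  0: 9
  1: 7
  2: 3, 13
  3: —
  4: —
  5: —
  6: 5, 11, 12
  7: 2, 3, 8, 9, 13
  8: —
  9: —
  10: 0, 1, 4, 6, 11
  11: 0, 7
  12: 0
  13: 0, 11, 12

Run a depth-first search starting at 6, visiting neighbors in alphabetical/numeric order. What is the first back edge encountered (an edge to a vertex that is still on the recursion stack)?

13→11

DFS from 6 (visiting neighbors in alphabetical/numeric order); mark gray on enter, black on exit:
6 gray
  5 gray
  5 black
  11 gray
    0 gray
      9 gray
      9 black
    0 black
    7 gray
      2 gray
        3 gray
        3 black
        13 gray
          13→0: 0 black — skip
          13→11: 11 is gray → back edge
First back edge: 13 → 11.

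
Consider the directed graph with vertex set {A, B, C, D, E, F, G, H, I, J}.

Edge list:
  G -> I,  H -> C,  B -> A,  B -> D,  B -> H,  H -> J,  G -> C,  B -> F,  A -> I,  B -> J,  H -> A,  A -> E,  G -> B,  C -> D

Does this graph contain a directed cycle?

No

DFS with white/gray/black marking, starting from J:
J gray
J black
A gray
  E gray
  E black
  I gray
  I black
A black
B gray
  B→J: J black — skip
  B→A: A black — skip
  D gray
  D black
  H gray
    C gray
      C→D: D black — skip
    C black
    H→A: A black — skip
    H→J: J black — skip
  H black
  F gray
  F black
B black
G gray
  G→I: I black — skip
  G→C: C black — skip
  G→B: B black — skip
G black
Every edge goes to a white or black vertex — no back edge, so the graph is acyclic.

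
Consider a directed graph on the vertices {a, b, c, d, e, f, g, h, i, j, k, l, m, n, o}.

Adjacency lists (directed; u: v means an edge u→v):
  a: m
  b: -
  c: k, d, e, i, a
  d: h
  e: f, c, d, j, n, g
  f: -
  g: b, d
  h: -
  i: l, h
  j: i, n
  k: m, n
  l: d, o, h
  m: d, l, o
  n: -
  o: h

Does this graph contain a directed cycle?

Yes

DFS with white/gray/black marking, starting from c:
c gray
  k gray
    m gray
      d gray
        h gray
        h black
      d black
      l gray
        l→d: d black — skip
        o gray
          o→h: h black — skip
        o black
        l→h: h black — skip
      l black
      m→o: o black — skip
    m black
    n gray
    n black
  k black
  c→d: d black — skip
  e gray
    f gray
    f black
    e→c: c is gray → back edge
Back edge found, so a cycle exists: c → e → c.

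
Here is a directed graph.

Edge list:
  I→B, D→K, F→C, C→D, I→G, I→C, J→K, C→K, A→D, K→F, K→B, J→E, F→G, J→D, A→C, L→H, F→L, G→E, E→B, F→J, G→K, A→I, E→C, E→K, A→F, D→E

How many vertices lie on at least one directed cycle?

A vertex is on a directed cycle iff it belongs to a strongly connected component of size ≥ 2 (or has a self-loop).
The vertices on cycles are {C, D, E, F, G, J, K} — 7 in total.

7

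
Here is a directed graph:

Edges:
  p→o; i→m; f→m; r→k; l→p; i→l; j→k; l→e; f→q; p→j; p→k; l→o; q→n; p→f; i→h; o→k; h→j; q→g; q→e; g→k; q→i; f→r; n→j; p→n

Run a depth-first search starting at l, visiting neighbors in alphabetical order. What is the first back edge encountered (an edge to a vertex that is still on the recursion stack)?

i->l

DFS from l (visiting neighbors in alphabetical order); mark gray on enter, black on exit:
l gray
  e gray
  e black
  o gray
    k gray
    k black
  o black
  p gray
    f gray
      m gray
      m black
      q gray
        q→e: e black — skip
        g gray
          g→k: k black — skip
        g black
        i gray
          h gray
            j gray
              j→k: k black — skip
            j black
          h black
          i→l: l is gray → back edge
First back edge: i → l.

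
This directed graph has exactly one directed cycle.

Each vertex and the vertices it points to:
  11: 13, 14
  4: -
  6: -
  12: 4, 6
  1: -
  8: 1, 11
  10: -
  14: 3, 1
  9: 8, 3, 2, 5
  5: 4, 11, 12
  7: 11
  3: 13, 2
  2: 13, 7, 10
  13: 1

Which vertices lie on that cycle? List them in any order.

DFS with gray/black marking from 2:
2 gray
  13 gray
    1 gray
    1 black
  13 black
  7 gray
    11 gray
      11→13: 13 black — skip
      14 gray
        3 gray
          3→13: 13 black — skip
          3→2: 2 is gray → back edge
Back edge closes the cycle 2 → 7 → 11 → 14 → 3 → 2; its vertices are {2, 3, 7, 11, 14}.

2, 3, 7, 11, 14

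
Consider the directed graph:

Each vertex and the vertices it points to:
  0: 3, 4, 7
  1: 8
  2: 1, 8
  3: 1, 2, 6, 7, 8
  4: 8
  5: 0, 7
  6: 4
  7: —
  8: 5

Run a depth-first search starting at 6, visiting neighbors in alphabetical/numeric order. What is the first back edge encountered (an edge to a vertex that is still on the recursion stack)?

DFS from 6 (visiting neighbors in alphabetical/numeric order); mark gray on enter, black on exit:
6 gray
  4 gray
    8 gray
      5 gray
        0 gray
          3 gray
            1 gray
              1→8: 8 is gray → back edge
First back edge: 1 → 8.

1->8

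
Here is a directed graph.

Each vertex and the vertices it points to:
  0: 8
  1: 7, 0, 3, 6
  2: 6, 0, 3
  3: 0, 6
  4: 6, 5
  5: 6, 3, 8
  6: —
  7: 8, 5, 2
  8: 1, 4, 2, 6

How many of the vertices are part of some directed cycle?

A vertex is on a directed cycle iff it belongs to a strongly connected component of size ≥ 2 (or has a self-loop).
The vertices on cycles are {0, 1, 2, 3, 4, 5, 7, 8} — 8 in total.

8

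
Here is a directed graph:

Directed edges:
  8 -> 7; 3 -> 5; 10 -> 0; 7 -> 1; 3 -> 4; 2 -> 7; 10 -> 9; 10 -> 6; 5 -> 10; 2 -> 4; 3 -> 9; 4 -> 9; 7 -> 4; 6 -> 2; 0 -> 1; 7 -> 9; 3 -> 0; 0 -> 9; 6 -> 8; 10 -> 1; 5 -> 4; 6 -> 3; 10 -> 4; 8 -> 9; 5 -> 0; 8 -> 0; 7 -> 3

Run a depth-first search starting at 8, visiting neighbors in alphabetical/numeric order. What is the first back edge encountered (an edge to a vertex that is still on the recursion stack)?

DFS from 8 (visiting neighbors in alphabetical/numeric order); mark gray on enter, black on exit:
8 gray
  0 gray
    1 gray
    1 black
    9 gray
    9 black
  0 black
  7 gray
    7→1: 1 black — skip
    3 gray
      3→0: 0 black — skip
      4 gray
        4→9: 9 black — skip
      4 black
      5 gray
        5→0: 0 black — skip
        5→4: 4 black — skip
        10 gray
          10→0: 0 black — skip
          10→1: 1 black — skip
          10→4: 4 black — skip
          6 gray
            2 gray
              2→4: 4 black — skip
              2→7: 7 is gray → back edge
First back edge: 2 → 7.

2→7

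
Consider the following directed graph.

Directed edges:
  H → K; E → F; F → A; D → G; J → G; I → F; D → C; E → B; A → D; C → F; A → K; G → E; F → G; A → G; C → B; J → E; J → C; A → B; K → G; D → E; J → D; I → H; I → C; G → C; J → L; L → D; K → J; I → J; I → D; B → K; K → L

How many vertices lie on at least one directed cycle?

10

A vertex is on a directed cycle iff it belongs to a strongly connected component of size ≥ 2 (or has a self-loop).
The vertices on cycles are {A, B, C, D, E, F, G, J, K, L} — 10 in total.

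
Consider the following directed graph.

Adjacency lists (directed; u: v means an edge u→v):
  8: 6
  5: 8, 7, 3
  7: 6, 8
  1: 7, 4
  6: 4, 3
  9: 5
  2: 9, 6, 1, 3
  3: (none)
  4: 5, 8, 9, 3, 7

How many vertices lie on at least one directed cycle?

A vertex is on a directed cycle iff it belongs to a strongly connected component of size ≥ 2 (or has a self-loop).
The vertices on cycles are {4, 5, 6, 7, 8, 9} — 6 in total.

6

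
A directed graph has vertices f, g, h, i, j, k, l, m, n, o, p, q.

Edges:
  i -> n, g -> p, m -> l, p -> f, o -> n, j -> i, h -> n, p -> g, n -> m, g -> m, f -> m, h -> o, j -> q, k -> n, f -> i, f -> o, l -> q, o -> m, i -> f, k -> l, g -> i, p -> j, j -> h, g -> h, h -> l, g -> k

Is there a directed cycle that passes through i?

Yes

i is on a cycle iff i can reach itself via ≥1 edge.
i → f → i — yes.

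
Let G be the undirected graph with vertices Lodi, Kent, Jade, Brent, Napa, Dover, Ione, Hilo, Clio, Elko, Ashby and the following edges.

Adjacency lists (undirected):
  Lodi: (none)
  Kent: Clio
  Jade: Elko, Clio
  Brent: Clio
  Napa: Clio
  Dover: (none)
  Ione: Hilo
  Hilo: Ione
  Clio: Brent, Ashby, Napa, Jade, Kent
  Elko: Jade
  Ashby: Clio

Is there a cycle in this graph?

DFS, tracking each vertex's parent; an edge to a visited non-parent vertex closes a cycle.
Start from Jade:
visit Jade (parent –)
  visit Elko (parent Jade)
    Elko–Jade: parent, skip
  visit Clio (parent Jade)
    visit Brent (parent Clio)
      Brent–Clio: parent, skip
    visit Ashby (parent Clio)
      Ashby–Clio: parent, skip
    visit Napa (parent Clio)
      Napa–Clio: parent, skip
    Clio–Jade: parent, skip
    visit Kent (parent Clio)
      Kent–Clio: parent, skip
visit Lodi (parent –)
visit Dover (parent –)
visit Ione (parent –)
  visit Hilo (parent Ione)
    Hilo–Ione: parent, skip
No non-parent visited neighbor found — the graph is a forest.

No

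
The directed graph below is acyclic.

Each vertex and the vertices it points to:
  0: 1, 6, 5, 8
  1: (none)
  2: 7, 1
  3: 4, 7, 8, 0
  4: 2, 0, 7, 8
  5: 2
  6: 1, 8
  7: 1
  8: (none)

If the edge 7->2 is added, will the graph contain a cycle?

Yes

Adding 7→2 creates a cycle iff 2 can already reach 7.
Path from 2: 2 → 7.
So 2 → … → 7 → 2 is a cycle.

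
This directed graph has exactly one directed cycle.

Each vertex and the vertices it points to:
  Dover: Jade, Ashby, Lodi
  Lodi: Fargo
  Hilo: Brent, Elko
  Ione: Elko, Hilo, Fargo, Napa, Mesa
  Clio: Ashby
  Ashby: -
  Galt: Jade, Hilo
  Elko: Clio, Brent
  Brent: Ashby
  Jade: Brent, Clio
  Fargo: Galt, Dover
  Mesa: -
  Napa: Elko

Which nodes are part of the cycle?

Lodi, Dover, Fargo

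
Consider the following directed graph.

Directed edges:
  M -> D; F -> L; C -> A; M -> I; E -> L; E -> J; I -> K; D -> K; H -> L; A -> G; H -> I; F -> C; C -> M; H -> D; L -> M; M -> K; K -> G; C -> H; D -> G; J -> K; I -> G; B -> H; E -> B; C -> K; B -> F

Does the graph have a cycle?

DFS with white/gray/black marking, starting from J:
J gray
  K gray
    G gray
    G black
  K black
J black
L gray
  M gray
    M→K: K black — skip
    D gray
      D→G: G black — skip
      D→K: K black — skip
    D black
    I gray
      I→G: G black — skip
      I→K: K black — skip
    I black
  M black
L black
F gray
  C gray
    H gray
      H→L: L black — skip
      H→I: I black — skip
      H→D: D black — skip
    H black
    C→M: M black — skip
    C→K: K black — skip
    A gray
      A→G: G black — skip
    A black
  C black
  F→L: L black — skip
F black
E gray
  B gray
    B→H: H black — skip
    B→F: F black — skip
  B black
  E→J: J black — skip
  E→L: L black — skip
E black
Every edge goes to a white or black vertex — no back edge, so the graph is acyclic.

No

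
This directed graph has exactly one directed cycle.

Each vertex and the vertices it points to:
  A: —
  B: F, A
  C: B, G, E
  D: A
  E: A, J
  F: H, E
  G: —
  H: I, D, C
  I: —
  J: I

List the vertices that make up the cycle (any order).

B, C, F, H

DFS with gray/black marking from F:
F gray
  H gray
    I gray
    I black
    D gray
      A gray
      A black
    D black
    C gray
      B gray
        B→F: F is gray → back edge
Back edge closes the cycle F → H → C → B → F; its vertices are {B, C, F, H}.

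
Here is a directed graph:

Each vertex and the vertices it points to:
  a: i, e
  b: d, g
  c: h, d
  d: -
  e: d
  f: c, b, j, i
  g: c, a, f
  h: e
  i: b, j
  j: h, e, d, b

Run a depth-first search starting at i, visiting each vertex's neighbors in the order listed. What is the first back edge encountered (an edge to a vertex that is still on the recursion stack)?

a->i

DFS from i (visiting each vertex's neighbors in the order listed); mark gray on enter, black on exit:
i gray
  b gray
    d gray
    d black
    g gray
      c gray
        h gray
          e gray
            e→d: d black — skip
          e black
        h black
        c→d: d black — skip
      c black
      a gray
        a→i: i is gray → back edge
First back edge: a → i.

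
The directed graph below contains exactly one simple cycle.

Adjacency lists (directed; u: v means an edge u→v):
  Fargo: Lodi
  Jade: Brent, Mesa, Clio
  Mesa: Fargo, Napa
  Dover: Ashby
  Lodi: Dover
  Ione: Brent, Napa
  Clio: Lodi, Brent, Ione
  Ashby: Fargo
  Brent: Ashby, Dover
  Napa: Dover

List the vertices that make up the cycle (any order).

Lodi, Ashby, Dover, Fargo

DFS with gray/black marking from Fargo:
Fargo gray
  Lodi gray
    Dover gray
      Ashby gray
        Ashby→Fargo: Fargo is gray → back edge
Back edge closes the cycle Fargo → Lodi → Dover → Ashby → Fargo; its vertices are {Lodi, Ashby, Dover, Fargo}.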